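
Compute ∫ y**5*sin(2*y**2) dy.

Let u = y², du = 2y dy; rewrite as (1/2)∫ u^2·sin(2u) du.
Now integrate by parts 2 times.

-y**4*cos(2*y**2)/4 + y**2*sin(2*y**2)/4 + cos(2*y**2)/8 + C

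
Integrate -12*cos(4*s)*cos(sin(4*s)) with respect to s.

-3*sin(sin(4*s)) + C

Let u = sin(4*s), so du = (4*cos(4*s)) ds.
Rewriting, the integral becomes -3·∫ cos(u) du = -3·sin(u).
Substituting back, u = sin(4*s).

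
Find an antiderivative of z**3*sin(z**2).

Let u = z², du = 2z dz; rewrite as (1/2)∫ u^1·sin(1u) du.
Now integrate by parts 1 time.

-z**2*cos(z**2)/2 + sin(z**2)/2 + C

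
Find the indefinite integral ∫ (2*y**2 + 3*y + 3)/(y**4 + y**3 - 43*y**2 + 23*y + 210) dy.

17*log(y - 5)/42 - 3*log(y - 3)/10 + log(y + 2)/35 - 2*log(y + 7)/15 + C

Factor the denominator: (y - 5)*(y - 3)*(y + 2)*(y + 7).
Partial-fraction decomposition: -2/(15*(y + 7)) + 1/(35*(y + 2)) - 3/(10*(y - 3)) + 17/(42*(y - 5)).
Integrate each term: A/(y−a) contributes A·log|y−a|.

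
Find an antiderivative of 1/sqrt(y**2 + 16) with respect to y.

log(y + sqrt(y**2 + 16)) + C

Substitute y = 4·tan(θ), so dy = 4·sec(θ)^2 dθ and the radical becomes sqrt(y**2 + 16) = 4·sec(θ) by the Pythagorean identity.
Integrate the resulting trig expression in θ, then back-substitute tan(θ) = y/4, sec(θ) = sqrt(y**2 + 16)/4 (absorbing any constant into C).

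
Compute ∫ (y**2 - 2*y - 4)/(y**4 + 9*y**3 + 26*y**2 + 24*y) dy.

Factor the denominator: y*(y + 2)*(y + 3)*(y + 4).
Partial-fraction decomposition: -5/(2*(y + 4)) + 11/(3*(y + 3)) - 1/(y + 2) - 1/(6*y).
Integrate each term: A/(y−a) contributes A·log|y−a|.

-log(y)/6 - log(y + 2) + 11*log(y + 3)/3 - 5*log(y + 4)/2 + C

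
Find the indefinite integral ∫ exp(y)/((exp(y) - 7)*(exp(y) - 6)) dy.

log(exp(y) - 7) - log(exp(y) - 6) + C

Let u = e^y, du = e^y dy.
The integral becomes ∫ du/((u-6)(u-7)); decompose into partial fractions.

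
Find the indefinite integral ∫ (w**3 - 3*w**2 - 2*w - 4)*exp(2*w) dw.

(4*w**3 - 18*w**2 + 10*w - 21)*exp(2*w)/8 + C

Use integration by parts with u = w**3 - 3*w**2 - 2*w - 4, dv = exp(2*w) dw, so v = exp(2*w)/2.
Apply parts 3 times (tabular method): alternate signs, differentiate u down to 0, integrate dv up.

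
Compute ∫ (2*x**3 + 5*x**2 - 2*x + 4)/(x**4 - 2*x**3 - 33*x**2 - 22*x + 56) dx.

307*log(x - 7)/198 - log(x - 1)/10 + 2*log(x + 2)/9 + 18*log(x + 4)/55 + C

Factor the denominator: (x - 7)*(x - 1)*(x + 2)*(x + 4).
Partial-fraction decomposition: 18/(55*(x + 4)) + 2/(9*(x + 2)) - 1/(10*(x - 1)) + 307/(198*(x - 7)).
Integrate each term: A/(x−a) contributes A·log|x−a|.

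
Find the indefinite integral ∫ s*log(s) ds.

Use integration by parts with u = log(s), dv = s ds.
Then du = 1/s ds and v = s**2/2.

s**2*log(s)/2 - s**2/4 + C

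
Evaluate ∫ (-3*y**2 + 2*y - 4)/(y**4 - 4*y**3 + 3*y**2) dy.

-10*log(y)/9 - 25*log(y - 3)/18 + 5*log(y - 1)/2 + 4/(3*y) + C

Factor the denominator: y**2*(y - 3)*(y - 1).
Partial-fraction decomposition: 5/(2*(y - 1)) - 25/(18*(y - 3)) - 10/(9*y) - 4/(3*y**2).
Integrate each term; A/(y−a) gives A·log|y−a|; A/(y−a)² gives −A/(y−a).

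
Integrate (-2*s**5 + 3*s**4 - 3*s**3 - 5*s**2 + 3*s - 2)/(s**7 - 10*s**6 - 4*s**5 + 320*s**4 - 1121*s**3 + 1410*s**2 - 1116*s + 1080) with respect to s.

-3119*log(s - 6)/1332 + 17*log(s - 5)/6 - 181*log(s - 3)/270 + 7*log(s - 2)/60 + 113*log(s + 6)/1998 + log(s**2 + 1)/370 + C

Factor the denominator: (s - 6)*(s - 5)*(s - 3)*(s - 2)*(s + 6)*(s**2 + 1).
Partial-fraction decomposition: s/(185*(s**2 + 1)) + 113/(1998*(s + 6)) + 7/(60*(s - 2)) - 181/(270*(s - 3)) + 17/(6*(s - 5)) - 3119/(1332*(s - 6)).
Integrate each term; A/(s−a) gives A·log|s−a|; the (Bs+D)/(s²+p²) term gives a log and an atan.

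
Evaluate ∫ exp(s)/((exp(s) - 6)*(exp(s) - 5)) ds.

log(exp(s) - 6) - log(exp(s) - 5) + C

Let u = e^s, du = e^s ds.
The integral becomes ∫ du/((u-5)(u-6)); decompose into partial fractions.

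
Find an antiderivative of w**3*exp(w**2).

Let u = w², du = 2w dw; rewrite as (1/2)∫ u^1·exp(1u) du.
Now integrate by parts 1 time.

(w**2 - 1)*exp(w**2)/2 + C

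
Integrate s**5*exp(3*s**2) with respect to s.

Let u = s², du = 2s ds; rewrite as (1/2)∫ u^2·exp(3u) du.
Now integrate by parts 2 times.

(9*s**4 - 6*s**2 + 2)*exp(3*s**2)/54 + C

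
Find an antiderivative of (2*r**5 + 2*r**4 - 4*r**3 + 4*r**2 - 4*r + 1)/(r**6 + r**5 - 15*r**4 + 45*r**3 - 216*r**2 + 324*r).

Factor the denominator: r*(r - 3)*(r - 2)*(r + 6)*(r**2 + 9).
Partial-fraction decomposition: (2007*r + 3143)/(3510*(r**2 + 9)) + 11927/(19440*(r + 6)) - 73/(208*(r - 2)) + 565/(486*(r - 3)) + 1/(324*r).
Integrate each term; A/(r−a) gives A·log|r−a|; the (Br+D)/(r²+p²) term gives a log and an atan.

log(r)/324 + 565*log(r - 3)/486 - 73*log(r - 2)/208 + 11927*log(r + 6)/19440 + 223*log(r**2 + 9)/780 + 3143*atan(r/3)/10530 + C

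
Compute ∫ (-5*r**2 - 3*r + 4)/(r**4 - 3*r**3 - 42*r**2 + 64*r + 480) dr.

-97*log(r - 6)/50 + 136*log(r - 5)/81 + 1057*log(r + 4)/4050 + 32/(45*r + 180) + C

Factor the denominator: (r - 6)*(r - 5)*(r + 4)**2.
Partial-fraction decomposition: 1057/(4050*(r + 4)) - 32/(45*(r + 4)**2) + 136/(81*(r - 5)) - 97/(50*(r - 6)).
Integrate each term; A/(r−a) gives A·log|r−a|; A/(r−a)² gives −A/(r−a).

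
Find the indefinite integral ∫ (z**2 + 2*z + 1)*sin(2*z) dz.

Use integration by parts with u = z**2 + 2*z + 1, dv = sin(2*z) dz, so v = -cos(2*z)/2.
Apply parts 2 times (tabular method): alternate signs, differentiate u down to 0, integrate dv up.

-z**2*cos(2*z)/2 + z*sin(2*z)/2 - z*cos(2*z) + sin(2*z)/2 - cos(2*z)/4 + C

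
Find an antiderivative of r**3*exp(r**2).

(r**2 - 1)*exp(r**2)/2 + C

Let u = r², du = 2r dr; rewrite as (1/2)∫ u^1·exp(1u) du.
Now integrate by parts 1 time.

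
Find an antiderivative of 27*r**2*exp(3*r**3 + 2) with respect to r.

3*exp(3*r**3 + 2) + C

Let u = 3*r**3 + 2, so du = (9*r**2) dr.
Rewriting, the integral becomes 3·∫ e^u du = 3·e^u.
Substituting back, u = 3*r**3 + 2.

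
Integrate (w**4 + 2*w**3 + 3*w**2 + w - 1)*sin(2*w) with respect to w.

-w**4*cos(2*w)/2 + w**3*sin(2*w) - w**3*cos(2*w) + 3*w**2*sin(2*w)/2 + w*cos(2*w) - sin(2*w)/2 + cos(2*w)/2 + C

Use integration by parts with u = w**4 + 2*w**3 + 3*w**2 + w - 1, dv = sin(2*w) dw, so v = -cos(2*w)/2.
Apply parts 4 times (tabular method): alternate signs, differentiate u down to 0, integrate dv up.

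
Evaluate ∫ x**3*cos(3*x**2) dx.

x**2*sin(3*x**2)/6 + cos(3*x**2)/18 + C

Let u = x², du = 2x dx; rewrite as (1/2)∫ u^1·cos(3u) du.
Now integrate by parts 1 time.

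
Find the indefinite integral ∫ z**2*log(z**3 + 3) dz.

z**3*log(z**3 + 3)/3 - z**3/3 + log(z**3 + 3) + C

Let u = z**3 + 3, so du = (3*z**2) dz.
The integral becomes (1/3)·∫ log(u) du; integrate by parts with u′=log(u), dv′=du.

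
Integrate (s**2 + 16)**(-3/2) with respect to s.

s/(16*sqrt(s**2 + 16)) + C

Substitute s = 4·tan(θ), so ds = 4·sec(θ)^2 dθ and the radical becomes sqrt(s**2 + 16) = 4·sec(θ) by the Pythagorean identity.
Integrate the resulting trig expression in θ, then back-substitute tan(θ) = s/4, sec(θ) = sqrt(s**2 + 16)/4 (absorbing any constant into C).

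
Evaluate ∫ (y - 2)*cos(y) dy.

Use integration by parts with u = y - 2, dv = cos(y) dy, so v = sin(y).
Apply parts 1 times (tabular method): alternate signs, differentiate u down to 0, integrate dv up.

y*sin(y) - 2*sin(y) + cos(y) + C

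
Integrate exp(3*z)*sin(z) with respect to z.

3*exp(3*z)*sin(z)/10 - exp(3*z)*cos(z)/10 + C

Let I denote the integral. Integrate by parts with u = sin(z), dv = exp(3*z) dz, so v = exp(3*z)/3: I = exp(3*z)*sin(z)/3 − (1/3)·∫ exp(3*z)*cos(z) dz.
Apply parts again with u = cos(z), dv = exp(3*z) dz: ∫ exp(3*z)*cos(z) dz = exp(3*z)*cos(z)/3 + (1/3)·I. Substituting back brings back I: I = exp(3*z)*sin(z)/3 - exp(3*z)*cos(z)/9 − (1/9)·I.
Solving for I: (1 + 1/9)·I equals the remaining terms, so I = (9/10)·(exp(3*z)*sin(z)/3 - exp(3*z)*cos(z)/9).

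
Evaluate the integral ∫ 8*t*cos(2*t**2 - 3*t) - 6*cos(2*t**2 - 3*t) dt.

Let u = 2*t**2 - 3*t, so du = (4*t - 3) dt.
Rewriting, the integral becomes 2·∫ cos(u) du = 2·sin(u).
Substituting back, u = 2*t**2 - 3*t.

2*sin(2*t**2 - 3*t) + C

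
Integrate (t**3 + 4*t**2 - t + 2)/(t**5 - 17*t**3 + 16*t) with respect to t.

log(t)/8 + 21*log(t - 4)/80 + log(t + 4)/80 - log(t**2 - 1)/5 + C

Factor the denominator: t*(t - 4)*(t - 1)*(t + 1)*(t + 4).
Partial-fraction decomposition: 1/(80*(t + 4)) - 1/(5*(t + 1)) - 1/(5*(t - 1)) + 21/(80*(t - 4)) + 1/(8*t).
Integrate each term: A/(t−a) contributes A·log|t−a|.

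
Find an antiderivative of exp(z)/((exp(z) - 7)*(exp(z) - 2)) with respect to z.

Let u = e^z, du = e^z dz.
The integral becomes ∫ du/((u-7)(u-2)); decompose into partial fractions.

log(exp(z) - 7)/5 - log(exp(z) - 2)/5 + C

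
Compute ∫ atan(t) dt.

Use integration by parts with u = arctan(t), dv = dt.
Then du = 1/(t**2 + 1) dt.

t*atan(t) - log(t**2 + 1)/2 + C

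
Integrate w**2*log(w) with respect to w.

Use integration by parts with u = log(w), dv = w**2 dw.
Then du = 1/w dw and v = w**3/3.

w**3*log(w)/3 - w**3/9 + C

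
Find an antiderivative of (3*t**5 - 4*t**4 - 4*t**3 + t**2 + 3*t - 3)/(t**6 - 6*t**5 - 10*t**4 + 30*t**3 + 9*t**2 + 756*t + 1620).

Factor the denominator: (t - 6)*(t - 5)*(t + 2)*(t + 3)*(t**2 + 9).
Partial-fraction decomposition: (4672*t + 5697)/(9945*(t**2 + 9)) + 79/(108*(t + 3)) - 19/(104*(t + 2)) - 229/(68*(t - 5)) + 5777/(1080*(t - 6)).
Integrate each term; A/(t−a) gives A·log|t−a|; the (Bt+D)/(t²+p²) term gives a log and an atan.

5777*log(t - 6)/1080 - 229*log(t - 5)/68 - 19*log(t + 2)/104 + 79*log(t + 3)/108 + 2336*log(t**2 + 9)/9945 + 211*atan(t/3)/1105 + C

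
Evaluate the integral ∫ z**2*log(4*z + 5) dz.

Use integration by parts with u = log(4*z + 5), dv = z**2 dz.
Then du = 4/(4*z + 5) dz and v = z**3/3.

z**3*log(4*z + 5)/3 - z**3/9 + 5*z**2/24 - 25*z/48 + 125*log(4*z + 5)/192 + C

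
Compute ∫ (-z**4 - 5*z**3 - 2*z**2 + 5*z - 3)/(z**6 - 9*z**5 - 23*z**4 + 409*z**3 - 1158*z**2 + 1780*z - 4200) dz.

-2421*log(z - 6)/520 + 94007*log(z - 5)/20184 + 137*log(z + 7)/16536 - 17859*log(z**2 + 4)/3565840 + 29143*atan(z/2)/1782920 - 213/(58*z - 290) + C

Factor the denominator: (z - 6)*(z - 5)**2*(z + 7)*(z**2 + 4).
Partial-fraction decomposition: -(17859*z - 58286)/(1782920*(z**2 + 4)) + 137/(16536*(z + 7)) + 94007/(20184*(z - 5)) + 213/(58*(z - 5)**2) - 2421/(520*(z - 6)).
Integrate each term; A/(z−a) gives A·log|z−a|; the (Bz+D)/(z²+p²) term gives a log and an atan.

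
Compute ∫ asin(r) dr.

r*asin(r) + sqrt(-r**2 + 1) + C

Use integration by parts with u = arcsin(r), dv = dr.
Then du = 1/sqrt(-r**2 + 1) dr.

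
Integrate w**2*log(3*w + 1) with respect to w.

w**3*log(3*w + 1)/3 - w**3/9 + w**2/18 - w/27 + log(3*w + 1)/81 + C

Use integration by parts with u = log(3*w + 1), dv = w**2 dw.
Then du = 3/(3*w + 1) dw and v = w**3/3.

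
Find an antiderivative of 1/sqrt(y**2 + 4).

log(y + sqrt(y**2 + 4)) + C

Substitute y = 2·tan(θ), so dy = 2·sec(θ)^2 dθ and the radical becomes sqrt(y**2 + 4) = 2·sec(θ) by the Pythagorean identity.
Integrate the resulting trig expression in θ, then back-substitute tan(θ) = y/2, sec(θ) = sqrt(y**2 + 4)/2 (absorbing any constant into C).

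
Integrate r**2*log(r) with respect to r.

r**3*log(r)/3 - r**3/9 + C

Use integration by parts with u = log(r), dv = r**2 dr.
Then du = 1/r dr and v = r**3/3.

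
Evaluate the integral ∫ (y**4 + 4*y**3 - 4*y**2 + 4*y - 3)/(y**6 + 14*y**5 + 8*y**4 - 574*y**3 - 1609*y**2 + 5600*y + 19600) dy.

521*log(y - 5)/6480 - 461*log(y - 4)/8712 - 83*log(y + 4)/648 - log(y + 5)/180 + 5549*log(y + 7)/52272 - 401/(396*y + 2772) + C

Factor the denominator: (y - 5)*(y - 4)*(y + 4)*(y + 5)*(y + 7)**2.
Partial-fraction decomposition: 5549/(52272*(y + 7)) + 401/(396*(y + 7)**2) - 1/(180*(y + 5)) - 83/(648*(y + 4)) - 461/(8712*(y - 4)) + 521/(6480*(y - 5)).
Integrate each term; A/(y−a) gives A·log|y−a|; A/(y−a)² gives −A/(y−a).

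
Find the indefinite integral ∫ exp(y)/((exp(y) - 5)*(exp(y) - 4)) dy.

Let u = e^y, du = e^y dy.
The integral becomes ∫ du/((u-5)(u-4)); decompose into partial fractions.

log(exp(y) - 5) - log(exp(y) - 4) + C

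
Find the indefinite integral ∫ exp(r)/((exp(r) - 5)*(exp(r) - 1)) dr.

log(exp(r) - 5)/4 - log(exp(r) - 1)/4 + C

Let u = e^r, du = e^r dr.
The integral becomes ∫ du/((u-5)(u-1)); decompose into partial fractions.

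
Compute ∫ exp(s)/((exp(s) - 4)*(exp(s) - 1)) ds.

Let u = e^s, du = e^s ds.
The integral becomes ∫ du/((u-4)(u-1)); decompose into partial fractions.

log(exp(s) - 4)/3 - log(exp(s) - 1)/3 + C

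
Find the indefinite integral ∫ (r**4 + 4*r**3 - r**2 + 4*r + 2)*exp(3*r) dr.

(27*r**4 + 72*r**3 - 99*r**2 + 174*r - 4)*exp(3*r)/81 + C

Use integration by parts with u = r**4 + 4*r**3 - r**2 + 4*r + 2, dv = exp(3*r) dr, so v = exp(3*r)/3.
Apply parts 4 times (tabular method): alternate signs, differentiate u down to 0, integrate dv up.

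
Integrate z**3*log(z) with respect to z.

Use integration by parts with u = log(z), dv = z**3 dz.
Then du = 1/z dz and v = z**4/4.

z**4*log(z)/4 - z**4/16 + C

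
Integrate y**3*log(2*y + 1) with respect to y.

Use integration by parts with u = log(2*y + 1), dv = y**3 dy.
Then du = 2/(2*y + 1) dy and v = y**4/4.

y**4*log(2*y + 1)/4 - y**4/16 + y**3/24 - y**2/32 + y/32 - log(2*y + 1)/64 + C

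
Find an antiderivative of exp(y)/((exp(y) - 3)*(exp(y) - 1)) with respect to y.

Let u = e^y, du = e^y dy.
The integral becomes ∫ du/((u-1)(u-3)); decompose into partial fractions.

log(exp(y) - 3)/2 - log(exp(y) - 1)/2 + C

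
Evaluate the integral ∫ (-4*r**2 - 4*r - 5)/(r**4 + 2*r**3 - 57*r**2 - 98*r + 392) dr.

Factor the denominator: (r - 7)*(r - 2)*(r + 4)*(r + 7).
Partial-fraction decomposition: 173/(378*(r + 7)) - 53/(198*(r + 4)) + 29/(270*(r - 2)) - 229/(770*(r - 7)).
Integrate each term: A/(r−a) contributes A·log|r−a|.

-229*log(r - 7)/770 + 29*log(r - 2)/270 - 53*log(r + 4)/198 + 173*log(r + 7)/378 + C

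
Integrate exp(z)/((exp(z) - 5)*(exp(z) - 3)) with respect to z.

log(exp(z) - 5)/2 - log(exp(z) - 3)/2 + C

Let u = e^z, du = e^z dz.
The integral becomes ∫ du/((u-3)(u-5)); decompose into partial fractions.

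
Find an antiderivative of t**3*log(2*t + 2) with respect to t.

Use integration by parts with u = log(2*t + 2), dv = t**3 dt.
Then du = 2/(2*t + 2) dt and v = t**4/4.

t**4*log(2*t + 2)/4 - t**4/16 + t**3/12 - t**2/8 + t/4 - log(t + 1)/4 + C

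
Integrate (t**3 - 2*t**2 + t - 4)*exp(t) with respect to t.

Use integration by parts with u = t**3 - 2*t**2 + t - 4, dv = exp(t) dt, so v = exp(t).
Apply parts 3 times (tabular method): alternate signs, differentiate u down to 0, integrate dv up.

(t**3 - 5*t**2 + 11*t - 15)*exp(t) + C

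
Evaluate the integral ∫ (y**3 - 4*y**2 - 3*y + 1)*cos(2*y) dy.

Use integration by parts with u = y**3 - 4*y**2 - 3*y + 1, dv = cos(2*y) dy, so v = sin(2*y)/2.
Apply parts 3 times (tabular method): alternate signs, differentiate u down to 0, integrate dv up.

y**3*sin(2*y)/2 - 2*y**2*sin(2*y) + 3*y**2*cos(2*y)/4 - 9*y*sin(2*y)/4 - 2*y*cos(2*y) + 3*sin(2*y)/2 - 9*cos(2*y)/8 + C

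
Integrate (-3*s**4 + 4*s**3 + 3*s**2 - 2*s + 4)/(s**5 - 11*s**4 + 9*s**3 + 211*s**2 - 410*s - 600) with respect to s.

Factor the denominator: (s - 6)*(s - 5)**2*(s + 1)*(s + 4).
Partial-fraction decomposition: -482/(1215*(s + 4)) - 1/(378*(s + 1)) + 19037/(486*(s - 5)) + 653/(27*(s - 5)**2) - 1462/(35*(s - 6)).
Integrate each term; A/(s−a) gives A·log|s−a|; A/(s−a)² gives −A/(s−a).

-1462*log(s - 6)/35 + 19037*log(s - 5)/486 - log(s + 1)/378 - 482*log(s + 4)/1215 - 653/(27*s - 135) + C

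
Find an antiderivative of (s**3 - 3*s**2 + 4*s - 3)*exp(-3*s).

(-9*s**3 + 18*s**2 - 24*s + 19)*exp(-3*s)/27 + C

Use integration by parts with u = s**3 - 3*s**2 + 4*s - 3, dv = exp(-3*s) ds, so v = -exp(-3*s)/3.
Apply parts 3 times (tabular method): alternate signs, differentiate u down to 0, integrate dv up.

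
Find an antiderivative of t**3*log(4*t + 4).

Use integration by parts with u = log(4*t + 4), dv = t**3 dt.
Then du = 4/(4*t + 4) dt and v = t**4/4.

t**4*log(4*t + 4)/4 - t**4/16 + t**3/12 - t**2/8 + t/4 - log(t + 1)/4 + C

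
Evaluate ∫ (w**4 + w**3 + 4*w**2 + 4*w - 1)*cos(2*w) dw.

Use integration by parts with u = w**4 + w**3 + 4*w**2 + 4*w - 1, dv = cos(2*w) dw, so v = sin(2*w)/2.
Apply parts 4 times (tabular method): alternate signs, differentiate u down to 0, integrate dv up.

w**4*sin(2*w)/2 + w**3*sin(2*w)/2 + w**3*cos(2*w) + w**2*sin(2*w)/2 + 3*w**2*cos(2*w)/4 + 5*w*sin(2*w)/4 + w*cos(2*w)/2 - 3*sin(2*w)/4 + 5*cos(2*w)/8 + C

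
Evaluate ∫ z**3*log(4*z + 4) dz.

Use integration by parts with u = log(4*z + 4), dv = z**3 dz.
Then du = 4/(4*z + 4) dz and v = z**4/4.

z**4*log(4*z + 4)/4 - z**4/16 + z**3/12 - z**2/8 + z/4 - log(z + 1)/4 + C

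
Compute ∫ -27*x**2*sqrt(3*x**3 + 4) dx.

-2*(3*x**3 + 4)**(3/2) + C

Let u = 3*x**3 + 4, so du = (9*x**2) dx.
Rewriting, the integral becomes -3·∫ √u du = -3·(2/3)u^(3/2).
Substituting back, u = 3*x**3 + 4.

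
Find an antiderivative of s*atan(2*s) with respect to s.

Use integration by parts with u = arctan(2*s), dv = s ds.
Then du = 2/(4*s**2 + 1) ds.

s**2*atan(2*s)/2 - s/4 + atan(2*s)/8 + C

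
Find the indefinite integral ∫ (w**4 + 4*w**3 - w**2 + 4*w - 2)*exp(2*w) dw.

Use integration by parts with u = w**4 + 4*w**3 - w**2 + 4*w - 2, dv = exp(2*w) dw, so v = exp(2*w)/2.
Apply parts 4 times (tabular method): alternate signs, differentiate u down to 0, integrate dv up.

(w**4 + 2*w**3 - 4*w**2 + 8*w - 6)*exp(2*w)/2 + C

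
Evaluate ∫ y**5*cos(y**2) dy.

y**4*sin(y**2)/2 + y**2*cos(y**2) - sin(y**2) + C

Let u = y², du = 2y dy; rewrite as (1/2)∫ u^2·cos(1u) du.
Now integrate by parts 2 times.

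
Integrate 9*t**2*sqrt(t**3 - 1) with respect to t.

Let u = t**3 - 1, so du = (3*t**2) dt.
Rewriting, the integral becomes 3·∫ √u du = 3·(2/3)u^(3/2).
Substituting back, u = t**3 - 1.

2*(t**3 - 1)**(3/2) + C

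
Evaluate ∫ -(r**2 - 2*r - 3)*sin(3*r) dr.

Use integration by parts with u = r**2 - 2*r - 3, dv = -sin(3*r) dr, so v = cos(3*r)/3.
Apply parts 2 times (tabular method): alternate signs, differentiate u down to 0, integrate dv up.

r**2*cos(3*r)/3 - 2*r*sin(3*r)/9 - 2*r*cos(3*r)/3 + 2*sin(3*r)/9 - 29*cos(3*r)/27 + C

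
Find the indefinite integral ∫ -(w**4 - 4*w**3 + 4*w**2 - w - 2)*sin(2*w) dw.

Use integration by parts with u = w**4 - 4*w**3 + 4*w**2 - w - 2, dv = -sin(2*w) dw, so v = cos(2*w)/2.
Apply parts 4 times (tabular method): alternate signs, differentiate u down to 0, integrate dv up.

w**4*cos(2*w)/2 - w**3*sin(2*w) - 2*w**3*cos(2*w) + 3*w**2*sin(2*w) + w**2*cos(2*w)/2 - w*sin(2*w)/2 + 5*w*cos(2*w)/2 - 5*sin(2*w)/4 - 5*cos(2*w)/4 + C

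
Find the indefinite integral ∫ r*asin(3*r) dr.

Use integration by parts with u = arcsin(3*r), dv = r dr.
Then du = 3/sqrt(-9*r**2 + 1) dr.

r**2*asin(3*r)/2 + r*sqrt(-9*r**2 + 1)/12 - asin(3*r)/36 + C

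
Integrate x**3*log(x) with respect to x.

x**4*log(x)/4 - x**4/16 + C

Use integration by parts with u = log(x), dv = x**3 dx.
Then du = 1/x dx and v = x**4/4.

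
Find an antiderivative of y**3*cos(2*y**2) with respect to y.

y**2*sin(2*y**2)/4 + cos(2*y**2)/8 + C

Let u = y², du = 2y dy; rewrite as (1/2)∫ u^1·cos(2u) du.
Now integrate by parts 1 time.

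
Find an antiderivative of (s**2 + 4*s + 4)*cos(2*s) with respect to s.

s**2*sin(2*s)/2 + 2*s*sin(2*s) + s*cos(2*s)/2 + 7*sin(2*s)/4 + cos(2*s) + C

Use integration by parts with u = s**2 + 4*s + 4, dv = cos(2*s) ds, so v = sin(2*s)/2.
Apply parts 2 times (tabular method): alternate signs, differentiate u down to 0, integrate dv up.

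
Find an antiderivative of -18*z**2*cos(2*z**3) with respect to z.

Let u = 2*z**3, so du = (6*z**2) dz.
Rewriting, the integral becomes -3·∫ cos(u) du = -3·sin(u).
Substituting back, u = 2*z**3.

-3*sin(2*z**3) + C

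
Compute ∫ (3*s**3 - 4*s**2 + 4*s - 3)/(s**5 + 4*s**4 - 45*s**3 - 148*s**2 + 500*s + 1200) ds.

146*log(s - 5)/385 - 47*log(s - 4)/180 - 17*log(s + 2)/168 + 83*log(s + 5)/45 - 819*log(s + 6)/440 + C

Factor the denominator: (s - 5)*(s - 4)*(s + 2)*(s + 5)*(s + 6).
Partial-fraction decomposition: -819/(440*(s + 6)) + 83/(45*(s + 5)) - 17/(168*(s + 2)) - 47/(180*(s - 4)) + 146/(385*(s - 5)).
Integrate each term: A/(s−a) contributes A·log|s−a|.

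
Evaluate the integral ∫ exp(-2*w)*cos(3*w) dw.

3*exp(-2*w)*sin(3*w)/13 - 2*exp(-2*w)*cos(3*w)/13 + C

Let I denote the integral. Integrate by parts with u = cos(3*w), dv = exp(-2*w) dw, so v = -exp(-2*w)/2: I = -exp(-2*w)*cos(3*w)/2 − (3/2)·∫ exp(-2*w)*sin(3*w) dw.
Apply parts again with u = sin(3*w), dv = exp(-2*w) dw: ∫ exp(-2*w)*sin(3*w) dw = -exp(-2*w)*sin(3*w)/2 + (3/2)·I. Substituting back brings back I: I = 3*exp(-2*w)*sin(3*w)/4 - exp(-2*w)*cos(3*w)/2 − (9/4)·I.
Solving for I: (1 + 9/4)·I equals the remaining terms, so I = (4/13)·(3*exp(-2*w)*sin(3*w)/4 - exp(-2*w)*cos(3*w)/2).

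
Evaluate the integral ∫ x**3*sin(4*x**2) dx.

-x**2*cos(4*x**2)/8 + sin(4*x**2)/32 + C

Let u = x², du = 2x dx; rewrite as (1/2)∫ u^1·sin(4u) du.
Now integrate by parts 1 time.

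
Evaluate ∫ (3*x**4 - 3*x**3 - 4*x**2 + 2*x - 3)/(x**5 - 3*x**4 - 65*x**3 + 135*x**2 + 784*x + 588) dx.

5989*log(x - 7)/1008 - 3105*log(x - 6)/728 - log(x + 1)/112 - 49*log(x + 2)/360 + 2673*log(x + 7)/1820 + C

Factor the denominator: (x - 7)*(x - 6)*(x + 1)*(x + 2)*(x + 7).
Partial-fraction decomposition: 2673/(1820*(x + 7)) - 49/(360*(x + 2)) - 1/(112*(x + 1)) - 3105/(728*(x - 6)) + 5989/(1008*(x - 7)).
Integrate each term: A/(x−a) contributes A·log|x−a|.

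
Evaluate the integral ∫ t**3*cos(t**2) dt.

Let u = t², du = 2t dt; rewrite as (1/2)∫ u^1·cos(1u) du.
Now integrate by parts 1 time.

t**2*sin(t**2)/2 + cos(t**2)/2 + C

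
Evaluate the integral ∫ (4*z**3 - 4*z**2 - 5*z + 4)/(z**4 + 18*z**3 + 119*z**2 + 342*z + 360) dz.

Factor the denominator: (z + 3)*(z + 4)*(z + 5)*(z + 6).
Partial-fraction decomposition: 487/(3*(z + 6)) - 571/(2*(z + 5)) + 148/(z + 4) - 125/(6*(z + 3)).
Integrate each term: A/(z−a) contributes A·log|z−a|.

-125*log(z + 3)/6 + 148*log(z + 4) - 571*log(z + 5)/2 + 487*log(z + 6)/3 + C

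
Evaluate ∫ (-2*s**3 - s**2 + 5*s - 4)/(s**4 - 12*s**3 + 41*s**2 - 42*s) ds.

Factor the denominator: s*(s - 7)*(s - 3)*(s - 2).
Partial-fraction decomposition: -7/(5*(s - 2)) + 13/(3*(s - 3)) - 176/(35*(s - 7)) + 2/(21*s).
Integrate each term: A/(s−a) contributes A·log|s−a|.

2*log(s)/21 - 176*log(s - 7)/35 + 13*log(s - 3)/3 - 7*log(s - 2)/5 + C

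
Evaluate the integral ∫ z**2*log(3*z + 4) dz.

z**3*log(3*z + 4)/3 - z**3/9 + 2*z**2/9 - 16*z/27 + 64*log(3*z + 4)/81 + C

Use integration by parts with u = log(3*z + 4), dv = z**2 dz.
Then du = 3/(3*z + 4) dz and v = z**3/3.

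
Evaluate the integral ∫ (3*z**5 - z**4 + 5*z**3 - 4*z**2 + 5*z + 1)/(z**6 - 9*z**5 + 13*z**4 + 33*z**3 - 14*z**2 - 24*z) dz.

-log(z)/24 + 22999*log(z - 6)/2940 - 1031*log(z - 4)/200 + 3*log(z - 1)/20 + 1097*log(z + 1)/4900 + 17/(70*z + 70) + C

Factor the denominator: z*(z - 6)*(z - 4)*(z - 1)*(z + 1)**2.
Partial-fraction decomposition: 1097/(4900*(z + 1)) - 17/(70*(z + 1)**2) + 3/(20*(z - 1)) - 1031/(200*(z - 4)) + 22999/(2940*(z - 6)) - 1/(24*z).
Integrate each term; A/(z−a) gives A·log|z−a|; A/(z−a)² gives −A/(z−a).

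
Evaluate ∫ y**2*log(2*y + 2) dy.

Use integration by parts with u = log(2*y + 2), dv = y**2 dy.
Then du = 2/(2*y + 2) dy and v = y**3/3.

y**3*log(2*y + 2)/3 - y**3/9 + y**2/6 - y/3 + log(y + 1)/3 + C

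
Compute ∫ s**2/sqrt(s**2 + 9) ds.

s*sqrt(s**2 + 9)/2 - 9*log(s + sqrt(s**2 + 9))/2 + C

Substitute s = 3·tan(θ), so ds = 3·sec(θ)^2 dθ and the radical becomes sqrt(s**2 + 9) = 3·sec(θ) by the Pythagorean identity.
Integrate the resulting trig expression in θ, then back-substitute tan(θ) = s/3, sec(θ) = sqrt(s**2 + 9)/3 (absorbing any constant into C).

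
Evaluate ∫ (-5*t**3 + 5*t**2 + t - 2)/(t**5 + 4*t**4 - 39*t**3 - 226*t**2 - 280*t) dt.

log(t)/140 - 1465*log(t - 7)/8316 + 14*log(t + 2)/27 - 197*log(t + 4)/44 + 743*log(t + 5)/180 + C

Factor the denominator: t*(t - 7)*(t + 2)*(t + 4)*(t + 5).
Partial-fraction decomposition: 743/(180*(t + 5)) - 197/(44*(t + 4)) + 14/(27*(t + 2)) - 1465/(8316*(t - 7)) + 1/(140*t).
Integrate each term: A/(t−a) contributes A·log|t−a|.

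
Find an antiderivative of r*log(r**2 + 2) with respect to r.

Let u = r**2 + 2, so du = (2*r) dr.
The integral becomes (1/2)·∫ log(u) du; integrate by parts with u′=log(u), dv′=du.

r**2*log(r**2 + 2)/2 - r**2/2 + log(r**2 + 2) + C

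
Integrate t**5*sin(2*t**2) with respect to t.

Let u = t², du = 2t dt; rewrite as (1/2)∫ u^2·sin(2u) du.
Now integrate by parts 2 times.

-t**4*cos(2*t**2)/4 + t**2*sin(2*t**2)/4 + cos(2*t**2)/8 + C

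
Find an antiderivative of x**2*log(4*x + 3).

x**3*log(4*x + 3)/3 - x**3/9 + x**2/8 - 3*x/16 + 9*log(4*x + 3)/64 + C

Use integration by parts with u = log(4*x + 3), dv = x**2 dx.
Then du = 4/(4*x + 3) dx and v = x**3/3.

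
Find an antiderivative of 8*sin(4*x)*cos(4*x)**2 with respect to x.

Let u = cos(4*x), so du = (-4*sin(4*x)) dx.
Rewriting, the integral becomes -2·∫ u^2 du = -2·u^3/3.
Substituting back, u = cos(4*x).

-2*cos(4*x)**3/3 + C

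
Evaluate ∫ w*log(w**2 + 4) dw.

Let u = w**2 + 4, so du = (2*w) dw.
The integral becomes (1/2)·∫ log(u) du; integrate by parts with u′=log(u), dv′=du.

w**2*log(w**2 + 4)/2 - w**2/2 + 2*log(w**2 + 4) + C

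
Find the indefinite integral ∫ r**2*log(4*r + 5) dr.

r**3*log(4*r + 5)/3 - r**3/9 + 5*r**2/24 - 25*r/48 + 125*log(4*r + 5)/192 + C

Use integration by parts with u = log(4*r + 5), dv = r**2 dr.
Then du = 4/(4*r + 5) dr and v = r**3/3.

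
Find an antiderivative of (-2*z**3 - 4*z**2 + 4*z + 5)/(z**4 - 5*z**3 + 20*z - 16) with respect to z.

-19*log(z - 4)/4 + 19*log(z - 2)/8 + log(z - 1)/3 + log(z + 2)/24 + C

Factor the denominator: (z - 4)*(z - 2)*(z - 1)*(z + 2).
Partial-fraction decomposition: 1/(24*(z + 2)) + 1/(3*(z - 1)) + 19/(8*(z - 2)) - 19/(4*(z - 4)).
Integrate each term: A/(z−a) contributes A·log|z−a|.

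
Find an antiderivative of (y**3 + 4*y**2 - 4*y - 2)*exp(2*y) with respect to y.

(4*y**3 + 10*y**2 - 26*y + 5)*exp(2*y)/8 + C

Use integration by parts with u = y**3 + 4*y**2 - 4*y - 2, dv = exp(2*y) dy, so v = exp(2*y)/2.
Apply parts 3 times (tabular method): alternate signs, differentiate u down to 0, integrate dv up.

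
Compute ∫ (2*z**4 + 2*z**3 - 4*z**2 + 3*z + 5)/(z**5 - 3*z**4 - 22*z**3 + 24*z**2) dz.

Factor the denominator: z**2*(z - 6)*(z - 1)*(z + 4).
Partial-fraction decomposition: 313/(800*(z + 4)) - 8/(25*(z - 1)) + 2903/(1800*(z - 6)) + 91/(288*z) + 5/(24*z**2).
Integrate each term; A/(z−a) gives A·log|z−a|; A/(z−a)² gives −A/(z−a).

91*log(z)/288 + 2903*log(z - 6)/1800 - 8*log(z - 1)/25 + 313*log(z + 4)/800 - 5/(24*z) + C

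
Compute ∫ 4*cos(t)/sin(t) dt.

4*log(sin(t)) + C

Let u = sin(t), so du = (cos(t)) dt.
Rewriting, the integral becomes 4·∫ 1/u du = 4·log(u).
Substituting back, u = sin(t).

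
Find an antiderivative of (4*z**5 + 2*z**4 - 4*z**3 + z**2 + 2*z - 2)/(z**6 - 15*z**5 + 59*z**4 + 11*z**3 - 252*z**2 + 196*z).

Factor the denominator: z*(z - 7)**2*(z - 2)*(z - 1)*(z + 2).
Partial-fraction decomposition: 11/(324*(z + 2)) - 1/(36*(z - 1)) + 67/(100*(z - 2)) + 1323277/(396900*(z - 7)) + 23573/(630*(z - 7)**2) - 1/(98*z).
Integrate each term; A/(z−a) gives A·log|z−a|; A/(z−a)² gives −A/(z−a).

-log(z)/98 + 1323277*log(z - 7)/396900 + 67*log(z - 2)/100 - log(z - 1)/36 + 11*log(z + 2)/324 - 23573/(630*z - 4410) + C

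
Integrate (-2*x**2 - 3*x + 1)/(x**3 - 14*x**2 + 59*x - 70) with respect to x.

-59*log(x - 7)/5 + 32*log(x - 5)/3 - 13*log(x - 2)/15 + C

Factor the denominator: (x - 7)*(x - 5)*(x - 2).
Partial-fraction decomposition: -13/(15*(x - 2)) + 32/(3*(x - 5)) - 59/(5*(x - 7)).
Integrate each term: A/(x−a) contributes A·log|x−a|.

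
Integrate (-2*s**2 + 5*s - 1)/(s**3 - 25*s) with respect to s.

log(s)/25 - 13*log(s - 5)/25 - 38*log(s + 5)/25 + C

Factor the denominator: s*(s - 5)*(s + 5).
Partial-fraction decomposition: -38/(25*(s + 5)) - 13/(25*(s - 5)) + 1/(25*s).
Integrate each term: A/(s−a) contributes A·log|s−a|.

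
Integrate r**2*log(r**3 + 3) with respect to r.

Let u = r**3 + 3, so du = (3*r**2) dr.
The integral becomes (1/3)·∫ log(u) du; integrate by parts with u′=log(u), dv′=du.

r**3*log(r**3 + 3)/3 - r**3/3 + log(r**3 + 3) + C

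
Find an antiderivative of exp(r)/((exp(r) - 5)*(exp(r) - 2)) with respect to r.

Let u = e^r, du = e^r dr.
The integral becomes ∫ du/((u-2)(u-5)); decompose into partial fractions.

log(exp(r) - 5)/3 - log(exp(r) - 2)/3 + C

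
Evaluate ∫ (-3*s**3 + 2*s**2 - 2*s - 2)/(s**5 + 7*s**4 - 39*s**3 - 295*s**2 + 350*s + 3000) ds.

-337*log(s - 5)/1100 + 17*log(s - 4)/81 - 52973*log(s + 5)/8100 + 73*log(s + 6)/11 - 433/(90*s + 450) + C

Factor the denominator: (s - 5)*(s - 4)*(s + 5)**2*(s + 6).
Partial-fraction decomposition: 73/(11*(s + 6)) - 52973/(8100*(s + 5)) + 433/(90*(s + 5)**2) + 17/(81*(s - 4)) - 337/(1100*(s - 5)).
Integrate each term; A/(s−a) gives A·log|s−a|; A/(s−a)² gives −A/(s−a).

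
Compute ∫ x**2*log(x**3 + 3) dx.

Let u = x**3 + 3, so du = (3*x**2) dx.
The integral becomes (1/3)·∫ log(u) du; integrate by parts with u′=log(u), dv′=du.

x**3*log(x**3 + 3)/3 - x**3/3 + log(x**3 + 3) + C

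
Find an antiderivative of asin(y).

Use integration by parts with u = arcsin(y), dv = dy.
Then du = 1/sqrt(-y**2 + 1) dy.

y*asin(y) + sqrt(-y**2 + 1) + C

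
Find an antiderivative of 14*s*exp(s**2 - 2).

Let u = s**2 - 2, so du = (2*s) ds.
Rewriting, the integral becomes 7·∫ e^u du = 7·e^u.
Substituting back, u = s**2 - 2.

7*exp(s**2 - 2) + C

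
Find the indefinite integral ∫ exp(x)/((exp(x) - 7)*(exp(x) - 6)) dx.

Let u = e^x, du = e^x dx.
The integral becomes ∫ du/((u-7)(u-6)); decompose into partial fractions.

log(exp(x) - 7) - log(exp(x) - 6) + C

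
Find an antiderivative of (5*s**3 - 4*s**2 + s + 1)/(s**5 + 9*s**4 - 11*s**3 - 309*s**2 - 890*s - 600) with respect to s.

Factor the denominator: (s - 6)*(s + 1)*(s + 4)*(s + 5)**2.
Partial-fraction decomposition: 24707/(1936*(s + 5)) + 729/(44*(s + 5)**2) - 129/(10*(s + 4)) + 3/(112*(s + 1)) + 943/(8470*(s - 6)).
Integrate each term; A/(s−a) gives A·log|s−a|; A/(s−a)² gives −A/(s−a).

943*log(s - 6)/8470 + 3*log(s + 1)/112 - 129*log(s + 4)/10 + 24707*log(s + 5)/1936 - 729/(44*s + 220) + C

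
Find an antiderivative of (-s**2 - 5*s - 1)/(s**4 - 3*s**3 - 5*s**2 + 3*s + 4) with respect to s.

-37*log(s - 4)/75 + 7*log(s - 1)/12 - 9*log(s + 1)/100 - 3/(10*s + 10) + C

Factor the denominator: (s - 4)*(s - 1)*(s + 1)**2.
Partial-fraction decomposition: -9/(100*(s + 1)) + 3/(10*(s + 1)**2) + 7/(12*(s - 1)) - 37/(75*(s - 4)).
Integrate each term; A/(s−a) gives A·log|s−a|; A/(s−a)² gives −A/(s−a).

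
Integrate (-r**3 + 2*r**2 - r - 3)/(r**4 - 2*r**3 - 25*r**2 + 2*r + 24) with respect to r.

Factor the denominator: (r - 6)*(r - 1)*(r + 1)*(r + 4).
Partial-fraction decomposition: -97/(150*(r + 4)) + 1/(42*(r + 1)) + 3/(50*(r - 1)) - 153/(350*(r - 6)).
Integrate each term: A/(r−a) contributes A·log|r−a|.

-153*log(r - 6)/350 + 3*log(r - 1)/50 + log(r + 1)/42 - 97*log(r + 4)/150 + C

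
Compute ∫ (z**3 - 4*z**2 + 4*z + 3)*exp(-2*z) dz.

Use integration by parts with u = z**3 - 4*z**2 + 4*z + 3, dv = exp(-2*z) dz, so v = -exp(-2*z)/2.
Apply parts 3 times (tabular method): alternate signs, differentiate u down to 0, integrate dv up.

(-4*z**3 + 10*z**2 - 6*z - 15)*exp(-2*z)/8 + C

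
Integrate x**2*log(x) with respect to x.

x**3*log(x)/3 - x**3/9 + C

Use integration by parts with u = log(x), dv = x**2 dx.
Then du = 1/x dx and v = x**3/3.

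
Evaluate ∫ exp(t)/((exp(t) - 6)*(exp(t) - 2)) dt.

Let u = e^t, du = e^t dt.
The integral becomes ∫ du/((u-2)(u-6)); decompose into partial fractions.

log(exp(t) - 6)/4 - log(exp(t) - 2)/4 + C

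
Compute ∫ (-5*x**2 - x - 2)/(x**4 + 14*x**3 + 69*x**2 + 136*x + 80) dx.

Factor the denominator: (x + 1)*(x + 4)**2*(x + 5).
Partial-fraction decomposition: 61/(2*(x + 5)) - 91/(3*(x + 4)) + 26/(x + 4)**2 - 1/(6*(x + 1)).
Integrate each term; A/(x−a) gives A·log|x−a|; A/(x−a)² gives −A/(x−a).

-log(x + 1)/6 - 91*log(x + 4)/3 + 61*log(x + 5)/2 - 26/(x + 4) + C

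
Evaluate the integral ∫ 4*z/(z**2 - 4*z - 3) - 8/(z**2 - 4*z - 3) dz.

2*log(z**2 - 4*z - 3) + C

Let u = z**2 - 4*z - 3, so du = (2*z - 4) dz.
Rewriting, the integral becomes 2·∫ 1/u du = 2·log(u).
Substituting back, u = z**2 - 4*z - 3.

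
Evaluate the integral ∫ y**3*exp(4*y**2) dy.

(4*y**2 - 1)*exp(4*y**2)/32 + C

Let u = y², du = 2y dy; rewrite as (1/2)∫ u^1·exp(4u) du.
Now integrate by parts 1 time.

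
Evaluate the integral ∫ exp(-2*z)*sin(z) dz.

Let I denote the integral. Integrate by parts with u = sin(z), dv = exp(-2*z) dz, so v = -exp(-2*z)/2: I = -exp(-2*z)*sin(z)/2 + (1/2)·∫ exp(-2*z)*cos(z) dz.
Apply parts again with u = cos(z), dv = exp(-2*z) dz: ∫ exp(-2*z)*cos(z) dz = -exp(-2*z)*cos(z)/2 − (1/2)·I. Substituting back brings back I: I = -exp(-2*z)*sin(z)/2 - exp(-2*z)*cos(z)/4 − (1/4)·I.
Solving for I: (1 + 1/4)·I equals the remaining terms, so I = (4/5)·(-exp(-2*z)*sin(z)/2 - exp(-2*z)*cos(z)/4).

-2*exp(-2*z)*sin(z)/5 - exp(-2*z)*cos(z)/5 + C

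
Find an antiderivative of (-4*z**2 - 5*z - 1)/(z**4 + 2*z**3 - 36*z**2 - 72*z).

Factor the denominator: z*(z - 6)*(z + 2)*(z + 6).
Partial-fraction decomposition: 115/(288*(z + 6)) - 7/(64*(z + 2)) - 175/(576*(z - 6)) + 1/(72*z).
Integrate each term: A/(z−a) contributes A·log|z−a|.

log(z)/72 - 175*log(z - 6)/576 - 7*log(z + 2)/64 + 115*log(z + 6)/288 + C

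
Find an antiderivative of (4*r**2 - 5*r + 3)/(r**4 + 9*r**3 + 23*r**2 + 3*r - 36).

log(r - 1)/40 + 139*log(r + 3)/8 - 87*log(r + 4)/5 + 27/(2*r + 6) + C

Factor the denominator: (r - 1)*(r + 3)**2*(r + 4).
Partial-fraction decomposition: -87/(5*(r + 4)) + 139/(8*(r + 3)) - 27/(2*(r + 3)**2) + 1/(40*(r - 1)).
Integrate each term; A/(r−a) gives A·log|r−a|; A/(r−a)² gives −A/(r−a).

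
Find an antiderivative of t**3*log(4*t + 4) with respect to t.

t**4*log(4*t + 4)/4 - t**4/16 + t**3/12 - t**2/8 + t/4 - log(t + 1)/4 + C

Use integration by parts with u = log(4*t + 4), dv = t**3 dt.
Then du = 4/(4*t + 4) dt and v = t**4/4.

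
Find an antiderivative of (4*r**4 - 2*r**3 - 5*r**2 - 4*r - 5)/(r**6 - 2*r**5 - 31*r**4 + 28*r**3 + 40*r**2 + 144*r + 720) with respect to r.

413*log(r - 6)/960 - 2*log(r - 3)/15 + 21*log(r + 2)/320 - 10*log(r + 5)/29 - 41*log(r**2 + 4)/4640 + 131*atan(r/2)/1160 + C

Factor the denominator: (r - 6)*(r - 3)*(r + 2)*(r + 5)*(r**2 + 4).
Partial-fraction decomposition: -(41*r - 524)/(2320*(r**2 + 4)) - 10/(29*(r + 5)) + 21/(320*(r + 2)) - 2/(15*(r - 3)) + 413/(960*(r - 6)).
Integrate each term; A/(r−a) gives A·log|r−a|; the (Br+D)/(r²+p²) term gives a log and an atan.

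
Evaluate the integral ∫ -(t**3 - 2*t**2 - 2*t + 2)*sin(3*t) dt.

t**3*cos(3*t)/3 - t**2*sin(3*t)/3 - 2*t**2*cos(3*t)/3 + 4*t*sin(3*t)/9 - 8*t*cos(3*t)/9 + 8*sin(3*t)/27 + 22*cos(3*t)/27 + C

Use integration by parts with u = t**3 - 2*t**2 - 2*t + 2, dv = -sin(3*t) dt, so v = cos(3*t)/3.
Apply parts 3 times (tabular method): alternate signs, differentiate u down to 0, integrate dv up.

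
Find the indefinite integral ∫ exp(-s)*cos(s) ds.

Let I denote the integral. Integrate by parts with u = cos(s), dv = exp(-s) ds, so v = -exp(-s): I = -exp(-s)*cos(s) − ∫ exp(-s)*sin(s) ds.
Apply parts again with u = sin(s), dv = exp(-s) ds: ∫ exp(-s)*sin(s) ds = -exp(-s)*sin(s) + I. Substituting back brings back I: I = exp(-s)*sin(s) - exp(-s)*cos(s) − I.
Solving for I: (1 + 1)·I equals the remaining terms, so I = (1/2)·(exp(-s)*sin(s) - exp(-s)*cos(s)).

exp(-s)*sin(s)/2 - exp(-s)*cos(s)/2 + C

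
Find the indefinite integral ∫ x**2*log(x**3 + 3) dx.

x**3*log(x**3 + 3)/3 - x**3/3 + log(x**3 + 3) + C

Let u = x**3 + 3, so du = (3*x**2) dx.
The integral becomes (1/3)·∫ log(u) du; integrate by parts with u′=log(u), dv′=du.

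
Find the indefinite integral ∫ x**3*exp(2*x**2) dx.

Let u = x², du = 2x dx; rewrite as (1/2)∫ u^1·exp(2u) du.
Now integrate by parts 1 time.

(2*x**2 - 1)*exp(2*x**2)/8 + C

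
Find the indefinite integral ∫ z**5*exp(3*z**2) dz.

(9*z**4 - 6*z**2 + 2)*exp(3*z**2)/54 + C

Let u = z², du = 2z dz; rewrite as (1/2)∫ u^2·exp(3u) du.
Now integrate by parts 2 times.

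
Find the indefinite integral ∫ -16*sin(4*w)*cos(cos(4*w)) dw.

Let u = cos(4*w), so du = (-4*sin(4*w)) dw.
Rewriting, the integral becomes 4·∫ cos(u) du = 4·sin(u).
Substituting back, u = cos(4*w).

4*sin(cos(4*w)) + C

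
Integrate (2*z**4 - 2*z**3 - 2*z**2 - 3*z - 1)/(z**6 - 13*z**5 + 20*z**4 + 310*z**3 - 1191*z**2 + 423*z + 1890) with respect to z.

Factor the denominator: (z - 7)*(z - 6)*(z - 3)**2*(z + 1)*(z + 5).
Partial-fraction decomposition: -61/(1408*(z + 5)) + 1/(896*(z + 1)) + 491/(1152*(z - 3)) + 5/(24*(z - 3)**2) - 2069/(693*(z - 6)) + 333/(128*(z - 7)).
Integrate each term; A/(z−a) gives A·log|z−a|; A/(z−a)² gives −A/(z−a).

333*log(z - 7)/128 - 2069*log(z - 6)/693 + 491*log(z - 3)/1152 + log(z + 1)/896 - 61*log(z + 5)/1408 - 5/(24*z - 72) + C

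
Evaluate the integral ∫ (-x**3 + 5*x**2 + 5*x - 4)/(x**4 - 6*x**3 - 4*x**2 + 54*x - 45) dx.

Factor the denominator: (x - 5)*(x - 3)*(x - 1)*(x + 3).
Partial-fraction decomposition: -53/(192*(x + 3)) + 5/(32*(x - 1)) - 29/(24*(x - 3)) + 21/(64*(x - 5)).
Integrate each term: A/(x−a) contributes A·log|x−a|.

21*log(x - 5)/64 - 29*log(x - 3)/24 + 5*log(x - 1)/32 - 53*log(x + 3)/192 + C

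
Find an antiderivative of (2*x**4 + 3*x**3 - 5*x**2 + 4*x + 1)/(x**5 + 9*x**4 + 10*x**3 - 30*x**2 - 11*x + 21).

53*log(x - 1)/512 - 3*log(x + 1)/16 - 25*log(x + 3)/128 + 1167*log(x + 7)/512 - 5/(64*x - 64) + C

Factor the denominator: (x - 1)**2*(x + 1)*(x + 3)*(x + 7).
Partial-fraction decomposition: 1167/(512*(x + 7)) - 25/(128*(x + 3)) - 3/(16*(x + 1)) + 53/(512*(x - 1)) + 5/(64*(x - 1)**2).
Integrate each term; A/(x−a) gives A·log|x−a|; A/(x−a)² gives −A/(x−a).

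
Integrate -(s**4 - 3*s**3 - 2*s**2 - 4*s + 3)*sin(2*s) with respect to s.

Use integration by parts with u = s**4 - 3*s**3 - 2*s**2 - 4*s + 3, dv = -sin(2*s) ds, so v = cos(2*s)/2.
Apply parts 4 times (tabular method): alternate signs, differentiate u down to 0, integrate dv up.

s**4*cos(2*s)/2 - s**3*sin(2*s) - 3*s**3*cos(2*s)/2 + 9*s**2*sin(2*s)/4 - 5*s**2*cos(2*s)/2 + 5*s*sin(2*s)/2 + s*cos(2*s)/4 - sin(2*s)/8 + 11*cos(2*s)/4 + C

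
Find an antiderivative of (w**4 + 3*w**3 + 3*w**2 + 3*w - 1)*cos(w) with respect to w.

w**4*sin(w) + 3*w**3*sin(w) + 4*w**3*cos(w) - 9*w**2*sin(w) + 9*w**2*cos(w) - 15*w*sin(w) - 18*w*cos(w) + 17*sin(w) - 15*cos(w) + C

Use integration by parts with u = w**4 + 3*w**3 + 3*w**2 + 3*w - 1, dv = cos(w) dw, so v = sin(w).
Apply parts 4 times (tabular method): alternate signs, differentiate u down to 0, integrate dv up.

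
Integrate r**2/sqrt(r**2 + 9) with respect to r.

r*sqrt(r**2 + 9)/2 - 9*log(r + sqrt(r**2 + 9))/2 + C

Substitute r = 3·tan(θ), so dr = 3·sec(θ)^2 dθ and the radical becomes sqrt(r**2 + 9) = 3·sec(θ) by the Pythagorean identity.
Integrate the resulting trig expression in θ, then back-substitute tan(θ) = r/3, sec(θ) = sqrt(r**2 + 9)/3 (absorbing any constant into C).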